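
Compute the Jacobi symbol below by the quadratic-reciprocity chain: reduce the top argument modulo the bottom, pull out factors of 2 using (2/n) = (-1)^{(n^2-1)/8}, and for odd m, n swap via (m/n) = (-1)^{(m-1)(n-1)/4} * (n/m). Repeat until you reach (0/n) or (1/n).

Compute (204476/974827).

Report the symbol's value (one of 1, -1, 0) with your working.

1

204476 = 2^2·51119; (2/974827) = -1 since 974827 mod 8 = 3, so (204476/974827) = (-1)^2·(51119/974827); sign now +1
reciprocity: (51119/974827) = -1·(974827/51119) since 51119 mod 4 = 3, 974827 mod 4 = 3; sign now -1
(974827/51119) = (3566/51119)   [reduce mod 51119]
3566 = 2^1·1783; (2/51119) = +1 since 51119 mod 8 = 7, so (3566/51119) = (+1)^1·(1783/51119); sign now -1
reciprocity: (1783/51119) = -1·(51119/1783) since 1783 mod 4 = 3, 51119 mod 4 = 3; sign now +1
(51119/1783) = (1195/1783)   [reduce mod 1783]
reciprocity: (1195/1783) = -1·(1783/1195) since 1195 mod 4 = 3, 1783 mod 4 = 3; sign now -1
(1783/1195) = (588/1195)   [reduce mod 1195]
588 = 2^2·147; (2/1195) = -1 since 1195 mod 8 = 3, so (588/1195) = (-1)^2·(147/1195); sign now -1
reciprocity: (147/1195) = -1·(1195/147) since 147 mod 4 = 3, 1195 mod 4 = 3; sign now +1
(1195/147) = (19/147)   [reduce mod 147]
reciprocity: (19/147) = -1·(147/19) since 19 mod 4 = 3, 147 mod 4 = 3; sign now -1
(147/19) = (14/19)   [reduce mod 19]
14 = 2^1·7; (2/19) = -1 since 19 mod 8 = 3, so (14/19) = (-1)^1·(7/19); sign now +1
reciprocity: (7/19) = -1·(19/7) since 7 mod 4 = 3, 19 mod 4 = 3; sign now -1
(19/7) = (5/7)   [reduce mod 7]
reciprocity: (5/7) = +1·(7/5) since 5 mod 4 = 1, 7 mod 4 = 3; sign now -1
(7/5) = (2/5)   [reduce mod 5]
2 = 2^1·1; (2/5) = -1 since 5 mod 8 = 5, so (2/5) = (-1)^1·(1/5); sign now +1
(1/5) = 1; final value = sign = +1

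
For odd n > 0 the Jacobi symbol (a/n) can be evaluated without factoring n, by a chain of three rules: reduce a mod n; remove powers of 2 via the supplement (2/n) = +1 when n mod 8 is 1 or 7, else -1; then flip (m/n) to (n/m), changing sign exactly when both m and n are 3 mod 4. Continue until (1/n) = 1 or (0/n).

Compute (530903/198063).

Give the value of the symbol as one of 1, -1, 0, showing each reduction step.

(530903/198063): 530903 mod 198063 = 134777, so (530903/198063) = (134777/198063)
flip (134777/198063) -> (198063/134777): both odd, 134777 mod 4 = 1, 198063 mod 4 = 3, so the flip contributes +1; sign now +1
(198063/134777): 198063 mod 134777 = 63286, so (198063/134777) = (63286/134777)
factor out 2^1: 63286 = 2^1·31643; with 134777 mod 8 = 1, (2/134777) = +1; sign now +1; continue with (31643/134777)
flip (31643/134777) -> (134777/31643): both odd, 31643 mod 4 = 3, 134777 mod 4 = 1, so the flip contributes +1; sign now +1
(134777/31643): 134777 mod 31643 = 8205, so (134777/31643) = (8205/31643)
flip (8205/31643) -> (31643/8205): both odd, 8205 mod 4 = 1, 31643 mod 4 = 3, so the flip contributes +1; sign now +1
(31643/8205): 31643 mod 8205 = 7028, so (31643/8205) = (7028/8205)
factor out 2^2: 7028 = 2^2·1757; with 8205 mod 8 = 5, (2/8205) = -1; sign now +1; continue with (1757/8205)
flip (1757/8205) -> (8205/1757): both odd, 1757 mod 4 = 1, 8205 mod 4 = 1, so the flip contributes +1; sign now +1
(8205/1757): 8205 mod 1757 = 1177, so (8205/1757) = (1177/1757)
flip (1177/1757) -> (1757/1177): both odd, 1177 mod 4 = 1, 1757 mod 4 = 1, so the flip contributes +1; sign now +1
(1757/1177): 1757 mod 1177 = 580, so (1757/1177) = (580/1177)
factor out 2^2: 580 = 2^2·145; with 1177 mod 8 = 1, (2/1177) = +1; sign now +1; continue with (145/1177)
flip (145/1177) -> (1177/145): both odd, 145 mod 4 = 1, 1177 mod 4 = 1, so the flip contributes +1; sign now +1
(1177/145): 1177 mod 145 = 17, so (1177/145) = (17/145)
flip (17/145) -> (145/17): both odd, 17 mod 4 = 1, 145 mod 4 = 1, so the flip contributes +1; sign now +1
(145/17): 145 mod 17 = 9, so (145/17) = (9/17)
flip (9/17) -> (17/9): both odd, 9 mod 4 = 1, 17 mod 4 = 1, so the flip contributes +1; sign now +1
(17/9): 17 mod 9 = 8, so (17/9) = (8/9)
factor out 2^3: 8 = 2^3·1; with 9 mod 8 = 1, (2/9) = +1; sign now +1; continue with (1/9)
reached (1/9) = 1, so the symbol is +1

1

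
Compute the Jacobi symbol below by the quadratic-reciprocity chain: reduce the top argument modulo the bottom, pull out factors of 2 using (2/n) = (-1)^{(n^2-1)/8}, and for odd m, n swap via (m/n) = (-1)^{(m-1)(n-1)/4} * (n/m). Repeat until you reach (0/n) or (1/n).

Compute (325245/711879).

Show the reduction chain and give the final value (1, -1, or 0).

flip (325245/711879) -> (711879/325245): both odd, 325245 mod 4 = 1, 711879 mod 4 = 3, so the flip contributes +1; sign now +1
(711879/325245): 711879 mod 325245 = 61389, so (711879/325245) = (61389/325245)
flip (61389/325245) -> (325245/61389): both odd, 61389 mod 4 = 1, 325245 mod 4 = 1, so the flip contributes +1; sign now +1
(325245/61389): 325245 mod 61389 = 18300, so (325245/61389) = (18300/61389)
factor out 2^2: 18300 = 2^2·4575; with 61389 mod 8 = 5, (2/61389) = -1; sign now +1; continue with (4575/61389)
flip (4575/61389) -> (61389/4575): both odd, 4575 mod 4 = 3, 61389 mod 4 = 1, so the flip contributes +1; sign now +1
(61389/4575): 61389 mod 4575 = 1914, so (61389/4575) = (1914/4575)
factor out 2^1: 1914 = 2^1·957; with 4575 mod 8 = 7, (2/4575) = +1; sign now +1; continue with (957/4575)
flip (957/4575) -> (4575/957): both odd, 957 mod 4 = 1, 4575 mod 4 = 3, so the flip contributes +1; sign now +1
(4575/957): 4575 mod 957 = 747, so (4575/957) = (747/957)
flip (747/957) -> (957/747): both odd, 747 mod 4 = 3, 957 mod 4 = 1, so the flip contributes +1; sign now +1
(957/747): 957 mod 747 = 210, so (957/747) = (210/747)
factor out 2^1: 210 = 2^1·105; with 747 mod 8 = 3, (2/747) = -1; sign now -1; continue with (105/747)
flip (105/747) -> (747/105): both odd, 105 mod 4 = 1, 747 mod 4 = 3, so the flip contributes +1; sign now -1
(747/105): 747 mod 105 = 12, so (747/105) = (12/105)
factor out 2^2: 12 = 2^2·3; with 105 mod 8 = 1, (2/105) = +1; sign now -1; continue with (3/105)
flip (3/105) -> (105/3): both odd, 3 mod 4 = 3, 105 mod 4 = 1, so the flip contributes +1; sign now -1
(105/3): 105 mod 3 = 0, so (105/3) = (0/3)
reached (0/3); gcd(a, n) > 1, so (0/3) = 0 and the symbol is 0

0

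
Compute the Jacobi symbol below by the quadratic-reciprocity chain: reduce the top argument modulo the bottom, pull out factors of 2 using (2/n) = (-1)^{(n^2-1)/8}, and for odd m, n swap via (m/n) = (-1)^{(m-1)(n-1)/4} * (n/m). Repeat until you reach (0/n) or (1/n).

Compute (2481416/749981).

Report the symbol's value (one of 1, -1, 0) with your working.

(2481416/749981) = (231473/749981)   [reduce mod 749981]
reciprocity: (231473/749981) = +1·(749981/231473) since 231473 mod 4 = 1, 749981 mod 4 = 1; sign now +1
(749981/231473) = (55562/231473)   [reduce mod 231473]
55562 = 2^1·27781; (2/231473) = +1 since 231473 mod 8 = 1, so (55562/231473) = (+1)^1·(27781/231473); sign now +1
reciprocity: (27781/231473) = +1·(231473/27781) since 27781 mod 4 = 1, 231473 mod 4 = 1; sign now +1
(231473/27781) = (9225/27781)   [reduce mod 27781]
reciprocity: (9225/27781) = +1·(27781/9225) since 9225 mod 4 = 1, 27781 mod 4 = 1; sign now +1
(27781/9225) = (106/9225)   [reduce mod 9225]
106 = 2^1·53; (2/9225) = +1 since 9225 mod 8 = 1, so (106/9225) = (+1)^1·(53/9225); sign now +1
reciprocity: (53/9225) = +1·(9225/53) since 53 mod 4 = 1, 9225 mod 4 = 1; sign now +1
(9225/53) = (3/53)   [reduce mod 53]
reciprocity: (3/53) = +1·(53/3) since 3 mod 4 = 3, 53 mod 4 = 1; sign now +1
(53/3) = (2/3)   [reduce mod 3]
2 = 2^1·1; (2/3) = -1 since 3 mod 8 = 3, so (2/3) = (-1)^1·(1/3); sign now -1
(1/3) = 1; final value = sign = -1

-1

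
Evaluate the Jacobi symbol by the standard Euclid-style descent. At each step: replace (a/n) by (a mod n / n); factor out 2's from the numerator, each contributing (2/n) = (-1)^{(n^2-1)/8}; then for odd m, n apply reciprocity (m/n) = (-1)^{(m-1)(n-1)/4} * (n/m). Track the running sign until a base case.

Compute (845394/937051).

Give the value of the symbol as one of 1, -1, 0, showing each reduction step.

factor out 2^1: 845394 = 2^1·422697; with 937051 mod 8 = 3, (2/937051) = -1; sign now -1; continue with (422697/937051)
flip (422697/937051) -> (937051/422697): both odd, 422697 mod 4 = 1, 937051 mod 4 = 3, so the flip contributes +1; sign now -1
(937051/422697): 937051 mod 422697 = 91657, so (937051/422697) = (91657/422697)
flip (91657/422697) -> (422697/91657): both odd, 91657 mod 4 = 1, 422697 mod 4 = 1, so the flip contributes +1; sign now -1
(422697/91657): 422697 mod 91657 = 56069, so (422697/91657) = (56069/91657)
flip (56069/91657) -> (91657/56069): both odd, 56069 mod 4 = 1, 91657 mod 4 = 1, so the flip contributes +1; sign now -1
(91657/56069): 91657 mod 56069 = 35588, so (91657/56069) = (35588/56069)
factor out 2^2: 35588 = 2^2·8897; with 56069 mod 8 = 5, (2/56069) = -1; sign now -1; continue with (8897/56069)
flip (8897/56069) -> (56069/8897): both odd, 8897 mod 4 = 1, 56069 mod 4 = 1, so the flip contributes +1; sign now -1
(56069/8897): 56069 mod 8897 = 2687, so (56069/8897) = (2687/8897)
flip (2687/8897) -> (8897/2687): both odd, 2687 mod 4 = 3, 8897 mod 4 = 1, so the flip contributes +1; sign now -1
(8897/2687): 8897 mod 2687 = 836, so (8897/2687) = (836/2687)
factor out 2^2: 836 = 2^2·209; with 2687 mod 8 = 7, (2/2687) = +1; sign now -1; continue with (209/2687)
flip (209/2687) -> (2687/209): both odd, 209 mod 4 = 1, 2687 mod 4 = 3, so the flip contributes +1; sign now -1
(2687/209): 2687 mod 209 = 179, so (2687/209) = (179/209)
flip (179/209) -> (209/179): both odd, 179 mod 4 = 3, 209 mod 4 = 1, so the flip contributes +1; sign now -1
(209/179): 209 mod 179 = 30, so (209/179) = (30/179)
factor out 2^1: 30 = 2^1·15; with 179 mod 8 = 3, (2/179) = -1; sign now +1; continue with (15/179)
flip (15/179) -> (179/15): both odd, 15 mod 4 = 3, 179 mod 4 = 3, so the flip contributes -1; sign now -1
(179/15): 179 mod 15 = 14, so (179/15) = (14/15)
factor out 2^1: 14 = 2^1·7; with 15 mod 8 = 7, (2/15) = +1; sign now -1; continue with (7/15)
flip (7/15) -> (15/7): both odd, 7 mod 4 = 3, 15 mod 4 = 3, so the flip contributes -1; sign now +1
(15/7): 15 mod 7 = 1, so (15/7) = (1/7)
reached (1/7) = 1, so the symbol is +1

1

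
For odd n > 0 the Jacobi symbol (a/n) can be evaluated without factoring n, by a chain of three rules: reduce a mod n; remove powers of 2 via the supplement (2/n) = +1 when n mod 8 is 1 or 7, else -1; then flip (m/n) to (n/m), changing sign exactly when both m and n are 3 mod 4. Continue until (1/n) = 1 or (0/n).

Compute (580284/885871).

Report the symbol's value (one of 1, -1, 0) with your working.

580284 = 2^2·145071; (2/885871) = +1 since 885871 mod 8 = 7, so (580284/885871) = (+1)^2·(145071/885871); sign now +1
reciprocity: (145071/885871) = -1·(885871/145071) since 145071 mod 4 = 3, 885871 mod 4 = 3; sign now -1
(885871/145071) = (15445/145071)   [reduce mod 145071]
reciprocity: (15445/145071) = +1·(145071/15445) since 15445 mod 4 = 1, 145071 mod 4 = 3; sign now -1
(145071/15445) = (6066/15445)   [reduce mod 15445]
6066 = 2^1·3033; (2/15445) = -1 since 15445 mod 8 = 5, so (6066/15445) = (-1)^1·(3033/15445); sign now +1
reciprocity: (3033/15445) = +1·(15445/3033) since 3033 mod 4 = 1, 15445 mod 4 = 1; sign now +1
(15445/3033) = (280/3033)   [reduce mod 3033]
280 = 2^3·35; (2/3033) = +1 since 3033 mod 8 = 1, so (280/3033) = (+1)^3·(35/3033); sign now +1
reciprocity: (35/3033) = +1·(3033/35) since 35 mod 4 = 3, 3033 mod 4 = 1; sign now +1
(3033/35) = (23/35)   [reduce mod 35]
reciprocity: (23/35) = -1·(35/23) since 23 mod 4 = 3, 35 mod 4 = 3; sign now -1
(35/23) = (12/23)   [reduce mod 23]
12 = 2^2·3; (2/23) = +1 since 23 mod 8 = 7, so (12/23) = (+1)^2·(3/23); sign now -1
reciprocity: (3/23) = -1·(23/3) since 3 mod 4 = 3, 23 mod 4 = 3; sign now +1
(23/3) = (2/3)   [reduce mod 3]
2 = 2^1·1; (2/3) = -1 since 3 mod 8 = 3, so (2/3) = (-1)^1·(1/3); sign now -1
(1/3) = 1; final value = sign = -1

-1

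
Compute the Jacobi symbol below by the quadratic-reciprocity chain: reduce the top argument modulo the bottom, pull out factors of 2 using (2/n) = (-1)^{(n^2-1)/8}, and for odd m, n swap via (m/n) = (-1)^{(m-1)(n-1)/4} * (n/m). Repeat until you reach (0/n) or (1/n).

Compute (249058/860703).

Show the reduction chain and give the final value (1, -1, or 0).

249058 = 2^1·124529; (2/860703) = +1 since 860703 mod 8 = 7, so (249058/860703) = (+1)^1·(124529/860703); sign now +1
reciprocity: (124529/860703) = +1·(860703/124529) since 124529 mod 4 = 1, 860703 mod 4 = 3; sign now +1
(860703/124529) = (113529/124529)   [reduce mod 124529]
reciprocity: (113529/124529) = +1·(124529/113529) since 113529 mod 4 = 1, 124529 mod 4 = 1; sign now +1
(124529/113529) = (11000/113529)   [reduce mod 113529]
11000 = 2^3·1375; (2/113529) = +1 since 113529 mod 8 = 1, so (11000/113529) = (+1)^3·(1375/113529); sign now +1
reciprocity: (1375/113529) = +1·(113529/1375) since 1375 mod 4 = 3, 113529 mod 4 = 1; sign now +1
(113529/1375) = (779/1375)   [reduce mod 1375]
reciprocity: (779/1375) = -1·(1375/779) since 779 mod 4 = 3, 1375 mod 4 = 3; sign now -1
(1375/779) = (596/779)   [reduce mod 779]
596 = 2^2·149; (2/779) = -1 since 779 mod 8 = 3, so (596/779) = (-1)^2·(149/779); sign now -1
reciprocity: (149/779) = +1·(779/149) since 149 mod 4 = 1, 779 mod 4 = 3; sign now -1
(779/149) = (34/149)   [reduce mod 149]
34 = 2^1·17; (2/149) = -1 since 149 mod 8 = 5, so (34/149) = (-1)^1·(17/149); sign now +1
reciprocity: (17/149) = +1·(149/17) since 17 mod 4 = 1, 149 mod 4 = 1; sign now +1
(149/17) = (13/17)   [reduce mod 17]
reciprocity: (13/17) = +1·(17/13) since 13 mod 4 = 1, 17 mod 4 = 1; sign now +1
(17/13) = (4/13)   [reduce mod 13]
4 = 2^2·1; (2/13) = -1 since 13 mod 8 = 5, so (4/13) = (-1)^2·(1/13); sign now +1
(1/13) = 1; final value = sign = +1

1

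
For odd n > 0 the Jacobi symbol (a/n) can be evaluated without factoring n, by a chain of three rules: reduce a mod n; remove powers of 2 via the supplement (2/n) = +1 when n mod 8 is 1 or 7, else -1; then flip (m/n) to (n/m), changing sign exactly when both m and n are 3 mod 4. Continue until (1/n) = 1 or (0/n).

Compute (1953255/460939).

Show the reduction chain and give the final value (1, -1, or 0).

-1

(1953255/460939): 1953255 mod 460939 = 109499, so (1953255/460939) = (109499/460939)
flip (109499/460939) -> (460939/109499): both odd, 109499 mod 4 = 3, 460939 mod 4 = 3, so the flip contributes -1; sign now -1
(460939/109499): 460939 mod 109499 = 22943, so (460939/109499) = (22943/109499)
flip (22943/109499) -> (109499/22943): both odd, 22943 mod 4 = 3, 109499 mod 4 = 3, so the flip contributes -1; sign now +1
(109499/22943): 109499 mod 22943 = 17727, so (109499/22943) = (17727/22943)
flip (17727/22943) -> (22943/17727): both odd, 17727 mod 4 = 3, 22943 mod 4 = 3, so the flip contributes -1; sign now -1
(22943/17727): 22943 mod 17727 = 5216, so (22943/17727) = (5216/17727)
factor out 2^5: 5216 = 2^5·163; with 17727 mod 8 = 7, (2/17727) = +1; sign now -1; continue with (163/17727)
flip (163/17727) -> (17727/163): both odd, 163 mod 4 = 3, 17727 mod 4 = 3, so the flip contributes -1; sign now +1
(17727/163): 17727 mod 163 = 123, so (17727/163) = (123/163)
flip (123/163) -> (163/123): both odd, 123 mod 4 = 3, 163 mod 4 = 3, so the flip contributes -1; sign now -1
(163/123): 163 mod 123 = 40, so (163/123) = (40/123)
factor out 2^3: 40 = 2^3·5; with 123 mod 8 = 3, (2/123) = -1; sign now +1; continue with (5/123)
flip (5/123) -> (123/5): both odd, 5 mod 4 = 1, 123 mod 4 = 3, so the flip contributes +1; sign now +1
(123/5): 123 mod 5 = 3, so (123/5) = (3/5)
flip (3/5) -> (5/3): both odd, 3 mod 4 = 3, 5 mod 4 = 1, so the flip contributes +1; sign now +1
(5/3): 5 mod 3 = 2, so (5/3) = (2/3)
factor out 2^1: 2 = 2^1·1; with 3 mod 8 = 3, (2/3) = -1; sign now -1; continue with (1/3)
reached (1/3) = 1, so the symbol is -1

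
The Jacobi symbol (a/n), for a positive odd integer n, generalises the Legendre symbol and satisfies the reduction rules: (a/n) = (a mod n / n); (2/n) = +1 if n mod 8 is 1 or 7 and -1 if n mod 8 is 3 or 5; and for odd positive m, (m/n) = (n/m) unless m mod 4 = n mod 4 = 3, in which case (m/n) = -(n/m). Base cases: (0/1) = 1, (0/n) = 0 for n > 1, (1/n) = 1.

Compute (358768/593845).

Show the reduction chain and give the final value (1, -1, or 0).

factor out 2^4: 358768 = 2^4·22423; with 593845 mod 8 = 5, (2/593845) = -1; sign now +1; continue with (22423/593845)
flip (22423/593845) -> (593845/22423): both odd, 22423 mod 4 = 3, 593845 mod 4 = 1, so the flip contributes +1; sign now +1
(593845/22423): 593845 mod 22423 = 10847, so (593845/22423) = (10847/22423)
flip (10847/22423) -> (22423/10847): both odd, 10847 mod 4 = 3, 22423 mod 4 = 3, so the flip contributes -1; sign now -1
(22423/10847): 22423 mod 10847 = 729, so (22423/10847) = (729/10847)
flip (729/10847) -> (10847/729): both odd, 729 mod 4 = 1, 10847 mod 4 = 3, so the flip contributes +1; sign now -1
(10847/729): 10847 mod 729 = 641, so (10847/729) = (641/729)
flip (641/729) -> (729/641): both odd, 641 mod 4 = 1, 729 mod 4 = 1, so the flip contributes +1; sign now -1
(729/641): 729 mod 641 = 88, so (729/641) = (88/641)
factor out 2^3: 88 = 2^3·11; with 641 mod 8 = 1, (2/641) = +1; sign now -1; continue with (11/641)
flip (11/641) -> (641/11): both odd, 11 mod 4 = 3, 641 mod 4 = 1, so the flip contributes +1; sign now -1
(641/11): 641 mod 11 = 3, so (641/11) = (3/11)
flip (3/11) -> (11/3): both odd, 3 mod 4 = 3, 11 mod 4 = 3, so the flip contributes -1; sign now +1
(11/3): 11 mod 3 = 2, so (11/3) = (2/3)
factor out 2^1: 2 = 2^1·1; with 3 mod 8 = 3, (2/3) = -1; sign now -1; continue with (1/3)
reached (1/3) = 1, so the symbol is -1

-1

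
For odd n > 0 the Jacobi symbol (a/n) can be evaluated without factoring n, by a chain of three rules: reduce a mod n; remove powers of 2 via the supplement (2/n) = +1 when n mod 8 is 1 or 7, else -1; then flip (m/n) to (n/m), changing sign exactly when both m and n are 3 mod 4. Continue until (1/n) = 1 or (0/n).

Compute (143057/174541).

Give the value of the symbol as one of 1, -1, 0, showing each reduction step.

reciprocity: (143057/174541) = +1·(174541/143057) since 143057 mod 4 = 1, 174541 mod 4 = 1; sign now +1
(174541/143057) = (31484/143057)   [reduce mod 143057]
31484 = 2^2·7871; (2/143057) = +1 since 143057 mod 8 = 1, so (31484/143057) = (+1)^2·(7871/143057); sign now +1
reciprocity: (7871/143057) = +1·(143057/7871) since 7871 mod 4 = 3, 143057 mod 4 = 1; sign now +1
(143057/7871) = (1379/7871)   [reduce mod 7871]
reciprocity: (1379/7871) = -1·(7871/1379) since 1379 mod 4 = 3, 7871 mod 4 = 3; sign now -1
(7871/1379) = (976/1379)   [reduce mod 1379]
976 = 2^4·61; (2/1379) = -1 since 1379 mod 8 = 3, so (976/1379) = (-1)^4·(61/1379); sign now -1
reciprocity: (61/1379) = +1·(1379/61) since 61 mod 4 = 1, 1379 mod 4 = 3; sign now -1
(1379/61) = (37/61)   [reduce mod 61]
reciprocity: (37/61) = +1·(61/37) since 37 mod 4 = 1, 61 mod 4 = 1; sign now -1
(61/37) = (24/37)   [reduce mod 37]
24 = 2^3·3; (2/37) = -1 since 37 mod 8 = 5, so (24/37) = (-1)^3·(3/37); sign now +1
reciprocity: (3/37) = +1·(37/3) since 3 mod 4 = 3, 37 mod 4 = 1; sign now +1
(37/3) = (1/3)   [reduce mod 3]
(1/3) = 1; final value = sign = +1

1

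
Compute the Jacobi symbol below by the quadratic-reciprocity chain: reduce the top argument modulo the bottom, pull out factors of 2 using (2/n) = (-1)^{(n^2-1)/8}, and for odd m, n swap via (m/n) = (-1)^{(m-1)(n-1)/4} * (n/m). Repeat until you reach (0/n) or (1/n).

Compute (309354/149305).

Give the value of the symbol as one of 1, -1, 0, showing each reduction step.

(309354/149305) = (10744/149305)   [reduce mod 149305]
10744 = 2^3·1343; (2/149305) = +1 since 149305 mod 8 = 1, so (10744/149305) = (+1)^3·(1343/149305); sign now +1
reciprocity: (1343/149305) = +1·(149305/1343) since 1343 mod 4 = 3, 149305 mod 4 = 1; sign now +1
(149305/1343) = (232/1343)   [reduce mod 1343]
232 = 2^3·29; (2/1343) = +1 since 1343 mod 8 = 7, so (232/1343) = (+1)^3·(29/1343); sign now +1
reciprocity: (29/1343) = +1·(1343/29) since 29 mod 4 = 1, 1343 mod 4 = 3; sign now +1
(1343/29) = (9/29)   [reduce mod 29]
reciprocity: (9/29) = +1·(29/9) since 9 mod 4 = 1, 29 mod 4 = 1; sign now +1
(29/9) = (2/9)   [reduce mod 9]
2 = 2^1·1; (2/9) = +1 since 9 mod 8 = 1, so (2/9) = (+1)^1·(1/9); sign now +1
(1/9) = 1; final value = sign = +1

1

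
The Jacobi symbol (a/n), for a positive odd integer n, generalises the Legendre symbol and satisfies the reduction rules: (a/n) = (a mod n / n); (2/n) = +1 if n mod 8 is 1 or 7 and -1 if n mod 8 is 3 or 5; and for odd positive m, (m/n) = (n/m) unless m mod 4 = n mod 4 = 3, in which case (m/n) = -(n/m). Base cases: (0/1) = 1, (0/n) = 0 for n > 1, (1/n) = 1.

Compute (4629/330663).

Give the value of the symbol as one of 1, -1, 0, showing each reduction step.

reciprocity: (4629/330663) = +1·(330663/4629) since 4629 mod 4 = 1, 330663 mod 4 = 3; sign now +1
(330663/4629) = (2004/4629)   [reduce mod 4629]
2004 = 2^2·501; (2/4629) = -1 since 4629 mod 8 = 5, so (2004/4629) = (-1)^2·(501/4629); sign now +1
reciprocity: (501/4629) = +1·(4629/501) since 501 mod 4 = 1, 4629 mod 4 = 1; sign now +1
(4629/501) = (120/501)   [reduce mod 501]
120 = 2^3·15; (2/501) = -1 since 501 mod 8 = 5, so (120/501) = (-1)^3·(15/501); sign now -1
reciprocity: (15/501) = +1·(501/15) since 15 mod 4 = 3, 501 mod 4 = 1; sign now -1
(501/15) = (6/15)   [reduce mod 15]
6 = 2^1·3; (2/15) = +1 since 15 mod 8 = 7, so (6/15) = (+1)^1·(3/15); sign now -1
reciprocity: (3/15) = -1·(15/3) since 3 mod 4 = 3, 15 mod 4 = 3; sign now +1
(15/3) = (0/3)   [reduce mod 3]
(0/3) = 0   [gcd(a, n) > 1]; final value = 0

0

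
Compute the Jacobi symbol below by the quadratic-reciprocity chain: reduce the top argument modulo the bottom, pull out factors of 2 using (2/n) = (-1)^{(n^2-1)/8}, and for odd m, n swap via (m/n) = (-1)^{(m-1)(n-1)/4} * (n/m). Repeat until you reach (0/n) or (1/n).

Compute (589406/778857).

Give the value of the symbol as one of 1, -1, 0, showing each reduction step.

1

factor out 2^1: 589406 = 2^1·294703; with 778857 mod 8 = 1, (2/778857) = +1; sign now +1; continue with (294703/778857)
flip (294703/778857) -> (778857/294703): both odd, 294703 mod 4 = 3, 778857 mod 4 = 1, so the flip contributes +1; sign now +1
(778857/294703): 778857 mod 294703 = 189451, so (778857/294703) = (189451/294703)
flip (189451/294703) -> (294703/189451): both odd, 189451 mod 4 = 3, 294703 mod 4 = 3, so the flip contributes -1; sign now -1
(294703/189451): 294703 mod 189451 = 105252, so (294703/189451) = (105252/189451)
factor out 2^2: 105252 = 2^2·26313; with 189451 mod 8 = 3, (2/189451) = -1; sign now -1; continue with (26313/189451)
flip (26313/189451) -> (189451/26313): both odd, 26313 mod 4 = 1, 189451 mod 4 = 3, so the flip contributes +1; sign now -1
(189451/26313): 189451 mod 26313 = 5260, so (189451/26313) = (5260/26313)
factor out 2^2: 5260 = 2^2·1315; with 26313 mod 8 = 1, (2/26313) = +1; sign now -1; continue with (1315/26313)
flip (1315/26313) -> (26313/1315): both odd, 1315 mod 4 = 3, 26313 mod 4 = 1, so the flip contributes +1; sign now -1
(26313/1315): 26313 mod 1315 = 13, so (26313/1315) = (13/1315)
flip (13/1315) -> (1315/13): both odd, 13 mod 4 = 1, 1315 mod 4 = 3, so the flip contributes +1; sign now -1
(1315/13): 1315 mod 13 = 2, so (1315/13) = (2/13)
factor out 2^1: 2 = 2^1·1; with 13 mod 8 = 5, (2/13) = -1; sign now +1; continue with (1/13)
reached (1/13) = 1, so the symbol is +1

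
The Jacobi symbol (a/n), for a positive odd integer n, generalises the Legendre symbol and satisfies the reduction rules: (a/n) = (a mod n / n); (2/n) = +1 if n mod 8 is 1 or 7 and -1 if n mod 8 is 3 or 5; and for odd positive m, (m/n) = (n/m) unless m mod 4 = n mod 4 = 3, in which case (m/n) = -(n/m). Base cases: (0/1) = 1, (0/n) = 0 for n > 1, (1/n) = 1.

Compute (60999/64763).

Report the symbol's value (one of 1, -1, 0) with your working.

reciprocity: (60999/64763) = -1·(64763/60999) since 60999 mod 4 = 3, 64763 mod 4 = 3; sign now -1
(64763/60999) = (3764/60999)   [reduce mod 60999]
3764 = 2^2·941; (2/60999) = +1 since 60999 mod 8 = 7, so (3764/60999) = (+1)^2·(941/60999); sign now -1
reciprocity: (941/60999) = +1·(60999/941) since 941 mod 4 = 1, 60999 mod 4 = 3; sign now -1
(60999/941) = (775/941)   [reduce mod 941]
reciprocity: (775/941) = +1·(941/775) since 775 mod 4 = 3, 941 mod 4 = 1; sign now -1
(941/775) = (166/775)   [reduce mod 775]
166 = 2^1·83; (2/775) = +1 since 775 mod 8 = 7, so (166/775) = (+1)^1·(83/775); sign now -1
reciprocity: (83/775) = -1·(775/83) since 83 mod 4 = 3, 775 mod 4 = 3; sign now +1
(775/83) = (28/83)   [reduce mod 83]
28 = 2^2·7; (2/83) = -1 since 83 mod 8 = 3, so (28/83) = (-1)^2·(7/83); sign now +1
reciprocity: (7/83) = -1·(83/7) since 7 mod 4 = 3, 83 mod 4 = 3; sign now -1
(83/7) = (6/7)   [reduce mod 7]
6 = 2^1·3; (2/7) = +1 since 7 mod 8 = 7, so (6/7) = (+1)^1·(3/7); sign now -1
reciprocity: (3/7) = -1·(7/3) since 3 mod 4 = 3, 7 mod 4 = 3; sign now +1
(7/3) = (1/3)   [reduce mod 3]
(1/3) = 1; final value = sign = +1

1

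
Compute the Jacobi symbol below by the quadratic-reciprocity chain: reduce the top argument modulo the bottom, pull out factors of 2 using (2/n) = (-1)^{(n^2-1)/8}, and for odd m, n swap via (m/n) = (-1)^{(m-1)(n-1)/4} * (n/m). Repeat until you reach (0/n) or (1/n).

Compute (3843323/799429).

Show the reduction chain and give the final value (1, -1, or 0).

-1

(3843323/799429) = (645607/799429)   [reduce mod 799429]
reciprocity: (645607/799429) = +1·(799429/645607) since 645607 mod 4 = 3, 799429 mod 4 = 1; sign now +1
(799429/645607) = (153822/645607)   [reduce mod 645607]
153822 = 2^1·76911; (2/645607) = +1 since 645607 mod 8 = 7, so (153822/645607) = (+1)^1·(76911/645607); sign now +1
reciprocity: (76911/645607) = -1·(645607/76911) since 76911 mod 4 = 3, 645607 mod 4 = 3; sign now -1
(645607/76911) = (30319/76911)   [reduce mod 76911]
reciprocity: (30319/76911) = -1·(76911/30319) since 30319 mod 4 = 3, 76911 mod 4 = 3; sign now +1
(76911/30319) = (16273/30319)   [reduce mod 30319]
reciprocity: (16273/30319) = +1·(30319/16273) since 16273 mod 4 = 1, 30319 mod 4 = 3; sign now +1
(30319/16273) = (14046/16273)   [reduce mod 16273]
14046 = 2^1·7023; (2/16273) = +1 since 16273 mod 8 = 1, so (14046/16273) = (+1)^1·(7023/16273); sign now +1
reciprocity: (7023/16273) = +1·(16273/7023) since 7023 mod 4 = 3, 16273 mod 4 = 1; sign now +1
(16273/7023) = (2227/7023)   [reduce mod 7023]
reciprocity: (2227/7023) = -1·(7023/2227) since 2227 mod 4 = 3, 7023 mod 4 = 3; sign now -1
(7023/2227) = (342/2227)   [reduce mod 2227]
342 = 2^1·171; (2/2227) = -1 since 2227 mod 8 = 3, so (342/2227) = (-1)^1·(171/2227); sign now +1
reciprocity: (171/2227) = -1·(2227/171) since 171 mod 4 = 3, 2227 mod 4 = 3; sign now -1
(2227/171) = (4/171)   [reduce mod 171]
4 = 2^2·1; (2/171) = -1 since 171 mod 8 = 3, so (4/171) = (-1)^2·(1/171); sign now -1
(1/171) = 1; final value = sign = -1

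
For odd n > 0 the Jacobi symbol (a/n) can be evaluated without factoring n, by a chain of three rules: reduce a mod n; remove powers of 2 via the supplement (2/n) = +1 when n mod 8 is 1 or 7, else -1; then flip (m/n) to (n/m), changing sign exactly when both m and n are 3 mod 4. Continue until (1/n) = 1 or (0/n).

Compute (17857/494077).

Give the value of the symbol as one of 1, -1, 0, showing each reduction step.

1

reciprocity: (17857/494077) = +1·(494077/17857) since 17857 mod 4 = 1, 494077 mod 4 = 1; sign now +1
(494077/17857) = (11938/17857)   [reduce mod 17857]
11938 = 2^1·5969; (2/17857) = +1 since 17857 mod 8 = 1, so (11938/17857) = (+1)^1·(5969/17857); sign now +1
reciprocity: (5969/17857) = +1·(17857/5969) since 5969 mod 4 = 1, 17857 mod 4 = 1; sign now +1
(17857/5969) = (5919/5969)   [reduce mod 5969]
reciprocity: (5919/5969) = +1·(5969/5919) since 5919 mod 4 = 3, 5969 mod 4 = 1; sign now +1
(5969/5919) = (50/5919)   [reduce mod 5919]
50 = 2^1·25; (2/5919) = +1 since 5919 mod 8 = 7, so (50/5919) = (+1)^1·(25/5919); sign now +1
reciprocity: (25/5919) = +1·(5919/25) since 25 mod 4 = 1, 5919 mod 4 = 3; sign now +1
(5919/25) = (19/25)   [reduce mod 25]
reciprocity: (19/25) = +1·(25/19) since 19 mod 4 = 3, 25 mod 4 = 1; sign now +1
(25/19) = (6/19)   [reduce mod 19]
6 = 2^1·3; (2/19) = -1 since 19 mod 8 = 3, so (6/19) = (-1)^1·(3/19); sign now -1
reciprocity: (3/19) = -1·(19/3) since 3 mod 4 = 3, 19 mod 4 = 3; sign now +1
(19/3) = (1/3)   [reduce mod 3]
(1/3) = 1; final value = sign = +1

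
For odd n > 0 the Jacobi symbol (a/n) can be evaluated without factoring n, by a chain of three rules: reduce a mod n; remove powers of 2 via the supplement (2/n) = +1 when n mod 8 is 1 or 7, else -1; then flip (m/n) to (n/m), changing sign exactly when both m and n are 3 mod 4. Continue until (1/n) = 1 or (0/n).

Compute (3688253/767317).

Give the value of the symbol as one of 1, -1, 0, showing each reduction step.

-1

(3688253/767317): 3688253 mod 767317 = 618985, so (3688253/767317) = (618985/767317)
flip (618985/767317) -> (767317/618985): both odd, 618985 mod 4 = 1, 767317 mod 4 = 1, so the flip contributes +1; sign now +1
(767317/618985): 767317 mod 618985 = 148332, so (767317/618985) = (148332/618985)
factor out 2^2: 148332 = 2^2·37083; with 618985 mod 8 = 1, (2/618985) = +1; sign now +1; continue with (37083/618985)
flip (37083/618985) -> (618985/37083): both odd, 37083 mod 4 = 3, 618985 mod 4 = 1, so the flip contributes +1; sign now +1
(618985/37083): 618985 mod 37083 = 25657, so (618985/37083) = (25657/37083)
flip (25657/37083) -> (37083/25657): both odd, 25657 mod 4 = 1, 37083 mod 4 = 3, so the flip contributes +1; sign now +1
(37083/25657): 37083 mod 25657 = 11426, so (37083/25657) = (11426/25657)
factor out 2^1: 11426 = 2^1·5713; with 25657 mod 8 = 1, (2/25657) = +1; sign now +1; continue with (5713/25657)
flip (5713/25657) -> (25657/5713): both odd, 5713 mod 4 = 1, 25657 mod 4 = 1, so the flip contributes +1; sign now +1
(25657/5713): 25657 mod 5713 = 2805, so (25657/5713) = (2805/5713)
flip (2805/5713) -> (5713/2805): both odd, 2805 mod 4 = 1, 5713 mod 4 = 1, so the flip contributes +1; sign now +1
(5713/2805): 5713 mod 2805 = 103, so (5713/2805) = (103/2805)
flip (103/2805) -> (2805/103): both odd, 103 mod 4 = 3, 2805 mod 4 = 1, so the flip contributes +1; sign now +1
(2805/103): 2805 mod 103 = 24, so (2805/103) = (24/103)
factor out 2^3: 24 = 2^3·3; with 103 mod 8 = 7, (2/103) = +1; sign now +1; continue with (3/103)
flip (3/103) -> (103/3): both odd, 3 mod 4 = 3, 103 mod 4 = 3, so the flip contributes -1; sign now -1
(103/3): 103 mod 3 = 1, so (103/3) = (1/3)
reached (1/3) = 1, so the symbol is -1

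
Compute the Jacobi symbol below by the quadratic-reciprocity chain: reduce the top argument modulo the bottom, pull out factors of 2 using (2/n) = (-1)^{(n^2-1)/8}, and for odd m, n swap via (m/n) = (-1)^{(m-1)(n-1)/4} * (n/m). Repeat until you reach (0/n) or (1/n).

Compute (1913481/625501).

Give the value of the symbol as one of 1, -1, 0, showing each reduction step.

-1

(1913481/625501): 1913481 mod 625501 = 36978, so (1913481/625501) = (36978/625501)
factor out 2^1: 36978 = 2^1·18489; with 625501 mod 8 = 5, (2/625501) = -1; sign now -1; continue with (18489/625501)
flip (18489/625501) -> (625501/18489): both odd, 18489 mod 4 = 1, 625501 mod 4 = 1, so the flip contributes +1; sign now -1
(625501/18489): 625501 mod 18489 = 15364, so (625501/18489) = (15364/18489)
factor out 2^2: 15364 = 2^2·3841; with 18489 mod 8 = 1, (2/18489) = +1; sign now -1; continue with (3841/18489)
flip (3841/18489) -> (18489/3841): both odd, 3841 mod 4 = 1, 18489 mod 4 = 1, so the flip contributes +1; sign now -1
(18489/3841): 18489 mod 3841 = 3125, so (18489/3841) = (3125/3841)
flip (3125/3841) -> (3841/3125): both odd, 3125 mod 4 = 1, 3841 mod 4 = 1, so the flip contributes +1; sign now -1
(3841/3125): 3841 mod 3125 = 716, so (3841/3125) = (716/3125)
factor out 2^2: 716 = 2^2·179; with 3125 mod 8 = 5, (2/3125) = -1; sign now -1; continue with (179/3125)
flip (179/3125) -> (3125/179): both odd, 179 mod 4 = 3, 3125 mod 4 = 1, so the flip contributes +1; sign now -1
(3125/179): 3125 mod 179 = 82, so (3125/179) = (82/179)
factor out 2^1: 82 = 2^1·41; with 179 mod 8 = 3, (2/179) = -1; sign now +1; continue with (41/179)
flip (41/179) -> (179/41): both odd, 41 mod 4 = 1, 179 mod 4 = 3, so the flip contributes +1; sign now +1
(179/41): 179 mod 41 = 15, so (179/41) = (15/41)
flip (15/41) -> (41/15): both odd, 15 mod 4 = 3, 41 mod 4 = 1, so the flip contributes +1; sign now +1
(41/15): 41 mod 15 = 11, so (41/15) = (11/15)
flip (11/15) -> (15/11): both odd, 11 mod 4 = 3, 15 mod 4 = 3, so the flip contributes -1; sign now -1
(15/11): 15 mod 11 = 4, so (15/11) = (4/11)
factor out 2^2: 4 = 2^2·1; with 11 mod 8 = 3, (2/11) = -1; sign now -1; continue with (1/11)
reached (1/11) = 1, so the symbol is -1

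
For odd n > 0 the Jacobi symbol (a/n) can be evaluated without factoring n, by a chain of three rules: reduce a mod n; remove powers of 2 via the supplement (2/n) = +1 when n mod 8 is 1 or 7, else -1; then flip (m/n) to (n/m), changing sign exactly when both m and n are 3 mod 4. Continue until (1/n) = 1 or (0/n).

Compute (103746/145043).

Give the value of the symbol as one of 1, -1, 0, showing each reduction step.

1

103746 = 2^1·51873; (2/145043) = -1 since 145043 mod 8 = 3, so (103746/145043) = (-1)^1·(51873/145043); sign now -1
reciprocity: (51873/145043) = +1·(145043/51873) since 51873 mod 4 = 1, 145043 mod 4 = 3; sign now -1
(145043/51873) = (41297/51873)   [reduce mod 51873]
reciprocity: (41297/51873) = +1·(51873/41297) since 41297 mod 4 = 1, 51873 mod 4 = 1; sign now -1
(51873/41297) = (10576/41297)   [reduce mod 41297]
10576 = 2^4·661; (2/41297) = +1 since 41297 mod 8 = 1, so (10576/41297) = (+1)^4·(661/41297); sign now -1
reciprocity: (661/41297) = +1·(41297/661) since 661 mod 4 = 1, 41297 mod 4 = 1; sign now -1
(41297/661) = (315/661)   [reduce mod 661]
reciprocity: (315/661) = +1·(661/315) since 315 mod 4 = 3, 661 mod 4 = 1; sign now -1
(661/315) = (31/315)   [reduce mod 315]
reciprocity: (31/315) = -1·(315/31) since 31 mod 4 = 3, 315 mod 4 = 3; sign now +1
(315/31) = (5/31)   [reduce mod 31]
reciprocity: (5/31) = +1·(31/5) since 5 mod 4 = 1, 31 mod 4 = 3; sign now +1
(31/5) = (1/5)   [reduce mod 5]
(1/5) = 1; final value = sign = +1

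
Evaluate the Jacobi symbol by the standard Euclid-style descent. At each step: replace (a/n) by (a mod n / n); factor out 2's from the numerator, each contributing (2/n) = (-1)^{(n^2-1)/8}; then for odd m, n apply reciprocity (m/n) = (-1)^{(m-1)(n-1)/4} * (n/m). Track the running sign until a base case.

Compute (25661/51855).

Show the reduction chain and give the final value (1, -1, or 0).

reciprocity: (25661/51855) = +1·(51855/25661) since 25661 mod 4 = 1, 51855 mod 4 = 3; sign now +1
(51855/25661) = (533/25661)   [reduce mod 25661]
reciprocity: (533/25661) = +1·(25661/533) since 533 mod 4 = 1, 25661 mod 4 = 1; sign now +1
(25661/533) = (77/533)   [reduce mod 533]
reciprocity: (77/533) = +1·(533/77) since 77 mod 4 = 1, 533 mod 4 = 1; sign now +1
(533/77) = (71/77)   [reduce mod 77]
reciprocity: (71/77) = +1·(77/71) since 71 mod 4 = 3, 77 mod 4 = 1; sign now +1
(77/71) = (6/71)   [reduce mod 71]
6 = 2^1·3; (2/71) = +1 since 71 mod 8 = 7, so (6/71) = (+1)^1·(3/71); sign now +1
reciprocity: (3/71) = -1·(71/3) since 3 mod 4 = 3, 71 mod 4 = 3; sign now -1
(71/3) = (2/3)   [reduce mod 3]
2 = 2^1·1; (2/3) = -1 since 3 mod 8 = 3, so (2/3) = (-1)^1·(1/3); sign now +1
(1/3) = 1; final value = sign = +1

1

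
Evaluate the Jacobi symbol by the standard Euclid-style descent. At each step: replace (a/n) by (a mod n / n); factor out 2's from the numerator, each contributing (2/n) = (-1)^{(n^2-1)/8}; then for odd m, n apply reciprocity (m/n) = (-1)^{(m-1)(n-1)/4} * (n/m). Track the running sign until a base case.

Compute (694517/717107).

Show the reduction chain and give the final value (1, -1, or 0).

0

reciprocity: (694517/717107) = +1·(717107/694517) since 694517 mod 4 = 1, 717107 mod 4 = 3; sign now +1
(717107/694517) = (22590/694517)   [reduce mod 694517]
22590 = 2^1·11295; (2/694517) = -1 since 694517 mod 8 = 5, so (22590/694517) = (-1)^1·(11295/694517); sign now -1
reciprocity: (11295/694517) = +1·(694517/11295) since 11295 mod 4 = 3, 694517 mod 4 = 1; sign now -1
(694517/11295) = (5522/11295)   [reduce mod 11295]
5522 = 2^1·2761; (2/11295) = +1 since 11295 mod 8 = 7, so (5522/11295) = (+1)^1·(2761/11295); sign now -1
reciprocity: (2761/11295) = +1·(11295/2761) since 2761 mod 4 = 1, 11295 mod 4 = 3; sign now -1
(11295/2761) = (251/2761)   [reduce mod 2761]
reciprocity: (251/2761) = +1·(2761/251) since 251 mod 4 = 3, 2761 mod 4 = 1; sign now -1
(2761/251) = (0/251)   [reduce mod 251]
(0/251) = 0   [gcd(a, n) > 1]; final value = 0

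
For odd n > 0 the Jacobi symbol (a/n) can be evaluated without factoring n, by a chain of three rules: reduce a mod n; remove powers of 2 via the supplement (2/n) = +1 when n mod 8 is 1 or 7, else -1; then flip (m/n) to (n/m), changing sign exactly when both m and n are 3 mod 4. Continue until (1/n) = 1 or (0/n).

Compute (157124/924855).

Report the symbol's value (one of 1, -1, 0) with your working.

157124 = 2^2·39281; (2/924855) = +1 since 924855 mod 8 = 7, so (157124/924855) = (+1)^2·(39281/924855); sign now +1
reciprocity: (39281/924855) = +1·(924855/39281) since 39281 mod 4 = 1, 924855 mod 4 = 3; sign now +1
(924855/39281) = (21392/39281)   [reduce mod 39281]
21392 = 2^4·1337; (2/39281) = +1 since 39281 mod 8 = 1, so (21392/39281) = (+1)^4·(1337/39281); sign now +1
reciprocity: (1337/39281) = +1·(39281/1337) since 1337 mod 4 = 1, 39281 mod 4 = 1; sign now +1
(39281/1337) = (508/1337)   [reduce mod 1337]
508 = 2^2·127; (2/1337) = +1 since 1337 mod 8 = 1, so (508/1337) = (+1)^2·(127/1337); sign now +1
reciprocity: (127/1337) = +1·(1337/127) since 127 mod 4 = 3, 1337 mod 4 = 1; sign now +1
(1337/127) = (67/127)   [reduce mod 127]
reciprocity: (67/127) = -1·(127/67) since 67 mod 4 = 3, 127 mod 4 = 3; sign now -1
(127/67) = (60/67)   [reduce mod 67]
60 = 2^2·15; (2/67) = -1 since 67 mod 8 = 3, so (60/67) = (-1)^2·(15/67); sign now -1
reciprocity: (15/67) = -1·(67/15) since 15 mod 4 = 3, 67 mod 4 = 3; sign now +1
(67/15) = (7/15)   [reduce mod 15]
reciprocity: (7/15) = -1·(15/7) since 7 mod 4 = 3, 15 mod 4 = 3; sign now -1
(15/7) = (1/7)   [reduce mod 7]
(1/7) = 1; final value = sign = -1

-1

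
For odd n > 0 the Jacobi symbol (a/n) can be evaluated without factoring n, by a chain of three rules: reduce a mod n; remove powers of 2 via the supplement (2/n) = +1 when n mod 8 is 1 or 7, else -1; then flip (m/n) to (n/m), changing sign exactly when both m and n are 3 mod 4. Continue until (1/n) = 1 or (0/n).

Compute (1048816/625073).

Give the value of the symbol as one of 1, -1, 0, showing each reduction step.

-1

(1048816/625073) = (423743/625073)   [reduce mod 625073]
reciprocity: (423743/625073) = +1·(625073/423743) since 423743 mod 4 = 3, 625073 mod 4 = 1; sign now +1
(625073/423743) = (201330/423743)   [reduce mod 423743]
201330 = 2^1·100665; (2/423743) = +1 since 423743 mod 8 = 7, so (201330/423743) = (+1)^1·(100665/423743); sign now +1
reciprocity: (100665/423743) = +1·(423743/100665) since 100665 mod 4 = 1, 423743 mod 4 = 3; sign now +1
(423743/100665) = (21083/100665)   [reduce mod 100665]
reciprocity: (21083/100665) = +1·(100665/21083) since 21083 mod 4 = 3, 100665 mod 4 = 1; sign now +1
(100665/21083) = (16333/21083)   [reduce mod 21083]
reciprocity: (16333/21083) = +1·(21083/16333) since 16333 mod 4 = 1, 21083 mod 4 = 3; sign now +1
(21083/16333) = (4750/16333)   [reduce mod 16333]
4750 = 2^1·2375; (2/16333) = -1 since 16333 mod 8 = 5, so (4750/16333) = (-1)^1·(2375/16333); sign now -1
reciprocity: (2375/16333) = +1·(16333/2375) since 2375 mod 4 = 3, 16333 mod 4 = 1; sign now -1
(16333/2375) = (2083/2375)   [reduce mod 2375]
reciprocity: (2083/2375) = -1·(2375/2083) since 2083 mod 4 = 3, 2375 mod 4 = 3; sign now +1
(2375/2083) = (292/2083)   [reduce mod 2083]
292 = 2^2·73; (2/2083) = -1 since 2083 mod 8 = 3, so (292/2083) = (-1)^2·(73/2083); sign now +1
reciprocity: (73/2083) = +1·(2083/73) since 73 mod 4 = 1, 2083 mod 4 = 3; sign now +1
(2083/73) = (39/73)   [reduce mod 73]
reciprocity: (39/73) = +1·(73/39) since 39 mod 4 = 3, 73 mod 4 = 1; sign now +1
(73/39) = (34/39)   [reduce mod 39]
34 = 2^1·17; (2/39) = +1 since 39 mod 8 = 7, so (34/39) = (+1)^1·(17/39); sign now +1
reciprocity: (17/39) = +1·(39/17) since 17 mod 4 = 1, 39 mod 4 = 3; sign now +1
(39/17) = (5/17)   [reduce mod 17]
reciprocity: (5/17) = +1·(17/5) since 5 mod 4 = 1, 17 mod 4 = 1; sign now +1
(17/5) = (2/5)   [reduce mod 5]
2 = 2^1·1; (2/5) = -1 since 5 mod 8 = 5, so (2/5) = (-1)^1·(1/5); sign now -1
(1/5) = 1; final value = sign = -1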